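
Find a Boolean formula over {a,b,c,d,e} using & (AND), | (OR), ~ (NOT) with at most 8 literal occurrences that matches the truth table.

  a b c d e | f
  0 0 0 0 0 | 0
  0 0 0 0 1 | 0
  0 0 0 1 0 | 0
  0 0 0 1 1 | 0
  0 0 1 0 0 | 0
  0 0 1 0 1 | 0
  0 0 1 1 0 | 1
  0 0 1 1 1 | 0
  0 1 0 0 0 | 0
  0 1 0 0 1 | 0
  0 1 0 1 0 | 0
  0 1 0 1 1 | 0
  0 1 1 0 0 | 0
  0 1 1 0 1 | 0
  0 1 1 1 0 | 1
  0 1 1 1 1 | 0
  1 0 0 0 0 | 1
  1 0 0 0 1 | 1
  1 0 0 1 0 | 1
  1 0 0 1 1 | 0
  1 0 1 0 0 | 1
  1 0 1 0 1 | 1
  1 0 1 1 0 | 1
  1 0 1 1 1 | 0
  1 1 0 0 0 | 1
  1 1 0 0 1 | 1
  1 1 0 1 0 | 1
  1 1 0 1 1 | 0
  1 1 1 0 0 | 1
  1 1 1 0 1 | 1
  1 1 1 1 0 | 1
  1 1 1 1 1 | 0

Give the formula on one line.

((~e | (~d & a)) & ((c & d) | a))

  ~e = 10101010101010101010101010101010
  ~d = 11001100110011001100110011001100
  (~d & a) = 00000000000000001100110011001100
  (~e | (~d & a)) = 10101010101010101110111011101110
  (c & d) = 00000011000000110000001100000011
  ((c & d) | a) = 00000011000000111111111111111111
  ((~e | (~d & a)) & ((c & d) | a)) = 00000010000000101110111011101110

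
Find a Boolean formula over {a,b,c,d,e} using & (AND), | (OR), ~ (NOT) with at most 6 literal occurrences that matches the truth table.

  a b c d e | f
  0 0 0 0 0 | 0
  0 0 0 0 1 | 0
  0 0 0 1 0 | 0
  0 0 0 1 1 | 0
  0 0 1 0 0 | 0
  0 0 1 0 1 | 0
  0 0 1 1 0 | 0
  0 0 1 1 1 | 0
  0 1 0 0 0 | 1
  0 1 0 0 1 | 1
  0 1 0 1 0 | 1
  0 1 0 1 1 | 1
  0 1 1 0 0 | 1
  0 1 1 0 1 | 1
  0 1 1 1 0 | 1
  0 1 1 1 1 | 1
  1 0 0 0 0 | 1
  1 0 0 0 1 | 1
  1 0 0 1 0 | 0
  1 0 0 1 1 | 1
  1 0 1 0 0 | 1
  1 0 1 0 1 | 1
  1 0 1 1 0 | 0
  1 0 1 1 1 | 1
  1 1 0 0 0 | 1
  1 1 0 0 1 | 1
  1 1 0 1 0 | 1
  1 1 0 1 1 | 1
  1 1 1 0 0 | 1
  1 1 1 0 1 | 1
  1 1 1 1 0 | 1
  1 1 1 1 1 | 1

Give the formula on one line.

  ~d = 11001100110011001100110011001100
  (~d | e) = 11011101110111011101110111011101
  ((~d | e) & a) = 00000000000000001101110111011101
  (b | ((~d | e) & a)) = 00000000111111111101110111111111

(b | ((~d | e) & a))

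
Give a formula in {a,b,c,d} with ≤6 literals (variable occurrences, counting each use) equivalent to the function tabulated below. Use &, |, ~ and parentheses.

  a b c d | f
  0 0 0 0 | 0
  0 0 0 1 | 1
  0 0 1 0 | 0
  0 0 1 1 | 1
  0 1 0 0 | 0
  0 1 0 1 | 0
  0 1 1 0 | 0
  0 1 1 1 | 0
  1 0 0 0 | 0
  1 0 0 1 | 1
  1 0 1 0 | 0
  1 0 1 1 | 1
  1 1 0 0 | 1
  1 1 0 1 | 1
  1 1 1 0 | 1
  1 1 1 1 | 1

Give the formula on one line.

  ~b = 1111000011110000
  (~b | a) = 1111000011111111
  ~d = 1010101010101010
  (b & ~d) = 0000101000001010
  (a & (b & ~d)) = 0000000000001010
  (d | (a & (b & ~d))) = 0101010101011111
  ((~b | a) & (d | (a & (b & ~d)))) = 0101000001011111

((~b | a) & (d | (a & (b & ~d))))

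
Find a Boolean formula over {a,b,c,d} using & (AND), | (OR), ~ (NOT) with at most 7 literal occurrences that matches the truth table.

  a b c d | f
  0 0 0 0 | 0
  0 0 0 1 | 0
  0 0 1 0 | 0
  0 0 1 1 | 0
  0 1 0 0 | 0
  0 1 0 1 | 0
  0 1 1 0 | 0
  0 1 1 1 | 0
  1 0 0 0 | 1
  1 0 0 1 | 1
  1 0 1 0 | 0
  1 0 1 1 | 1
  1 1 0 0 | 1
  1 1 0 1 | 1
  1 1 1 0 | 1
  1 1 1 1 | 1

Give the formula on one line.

  ~c = 1100110011001100
  (a & ~c) = 0000000011001100
  (d | b) = 0101111101011111
  ((a & ~c) | (d | b)) = 0101111111011111
  (a & ((a & ~c) | (d | b))) = 0000000011011111

(a & ((a & ~c) | (d | b)))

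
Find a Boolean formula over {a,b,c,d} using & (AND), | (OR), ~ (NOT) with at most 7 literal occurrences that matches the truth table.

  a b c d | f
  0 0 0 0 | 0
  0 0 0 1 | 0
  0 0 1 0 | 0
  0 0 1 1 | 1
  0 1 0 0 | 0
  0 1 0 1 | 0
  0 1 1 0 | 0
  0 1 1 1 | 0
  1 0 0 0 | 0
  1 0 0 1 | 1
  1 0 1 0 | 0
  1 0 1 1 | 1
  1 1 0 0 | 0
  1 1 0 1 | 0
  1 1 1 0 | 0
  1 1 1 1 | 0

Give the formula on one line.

(((a | c) & (~d | ~b)) & ((a | ~b) & d))

  (a | c) = 0011001111111111
  ~d = 1010101010101010
  ~b = 1111000011110000
  (~d | ~b) = 1111101011111010
  ((a | c) & (~d | ~b)) = 0011001011111010
  (a | ~b) = 1111000011111111
  ((a | ~b) & d) = 0101000001010101
  (((a | c) & (~d | ~b)) & ((a | ~b) & d)) = 0001000001010000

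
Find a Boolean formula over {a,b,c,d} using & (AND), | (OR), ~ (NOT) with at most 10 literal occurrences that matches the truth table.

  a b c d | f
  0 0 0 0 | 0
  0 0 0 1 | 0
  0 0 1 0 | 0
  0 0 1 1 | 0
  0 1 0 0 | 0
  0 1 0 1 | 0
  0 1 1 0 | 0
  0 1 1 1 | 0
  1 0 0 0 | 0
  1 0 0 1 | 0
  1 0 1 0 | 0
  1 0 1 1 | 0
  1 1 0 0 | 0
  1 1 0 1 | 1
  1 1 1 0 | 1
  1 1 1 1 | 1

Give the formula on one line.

((((c & ~d) | d) & ((b & ~c) | c)) & (b & a))

  ~d = 1010101010101010
  (c & ~d) = 0010001000100010
  ((c & ~d) | d) = 0111011101110111
  ~c = 1100110011001100
  (b & ~c) = 0000110000001100
  ((b & ~c) | c) = 0011111100111111
  (((c & ~d) | d) & ((b & ~c) | c)) = 0011011100110111
  (b & a) = 0000000000001111
  ((((c & ~d) | d) & ((b & ~c) | c)) & (b & a)) = 0000000000000111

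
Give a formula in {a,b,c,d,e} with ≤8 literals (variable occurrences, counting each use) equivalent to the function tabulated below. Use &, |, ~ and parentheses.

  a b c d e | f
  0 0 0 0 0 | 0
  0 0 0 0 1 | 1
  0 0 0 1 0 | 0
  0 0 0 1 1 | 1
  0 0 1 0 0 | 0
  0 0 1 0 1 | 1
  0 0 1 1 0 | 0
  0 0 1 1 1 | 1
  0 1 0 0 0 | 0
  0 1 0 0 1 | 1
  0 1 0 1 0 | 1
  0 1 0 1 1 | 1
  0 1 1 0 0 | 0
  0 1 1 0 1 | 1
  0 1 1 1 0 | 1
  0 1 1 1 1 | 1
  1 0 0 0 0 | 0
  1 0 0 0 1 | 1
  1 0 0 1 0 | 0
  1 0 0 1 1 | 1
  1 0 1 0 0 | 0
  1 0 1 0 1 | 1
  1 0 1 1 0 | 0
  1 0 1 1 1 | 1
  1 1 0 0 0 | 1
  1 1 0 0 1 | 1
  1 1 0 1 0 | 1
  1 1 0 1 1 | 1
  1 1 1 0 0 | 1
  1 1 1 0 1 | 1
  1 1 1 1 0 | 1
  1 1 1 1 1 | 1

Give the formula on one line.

(((d | ((~d & a) | (~e & d))) & b) | e)

  ~d = 11001100110011001100110011001100
  (~d & a) = 00000000000000001100110011001100
  ~e = 10101010101010101010101010101010
  (~e & d) = 00100010001000100010001000100010
  ((~d & a) | (~e & d)) = 00100010001000101110111011101110
  (d | ((~d & a) | (~e & d))) = 00110011001100111111111111111111
  ((d | ((~d & a) | (~e & d))) & b) = 00000000001100110000000011111111
  (((d | ((~d & a) | (~e & d))) & b) | e) = 01010101011101110101010111111111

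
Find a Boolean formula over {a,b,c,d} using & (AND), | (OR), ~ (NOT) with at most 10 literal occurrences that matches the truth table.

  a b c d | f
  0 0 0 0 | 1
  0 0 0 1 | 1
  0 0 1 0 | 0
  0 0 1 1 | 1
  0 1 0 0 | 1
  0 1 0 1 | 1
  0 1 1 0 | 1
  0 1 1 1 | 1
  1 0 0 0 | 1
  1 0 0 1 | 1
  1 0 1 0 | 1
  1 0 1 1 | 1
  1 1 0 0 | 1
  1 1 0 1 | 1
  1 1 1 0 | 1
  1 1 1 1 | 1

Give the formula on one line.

(d | (a | ((~c & ((~d & a) | ~b)) | b)))

  ~c = 1100110011001100
  ~d = 1010101010101010
  (~d & a) = 0000000010101010
  ~b = 1111000011110000
  ((~d & a) | ~b) = 1111000011111010
  (~c & ((~d & a) | ~b)) = 1100000011001000
  ((~c & ((~d & a) | ~b)) | b) = 1100111111001111
  (a | ((~c & ((~d & a) | ~b)) | b)) = 1100111111111111
  (d | (a | ((~c & ((~d & a) | ~b)) | b))) = 1101111111111111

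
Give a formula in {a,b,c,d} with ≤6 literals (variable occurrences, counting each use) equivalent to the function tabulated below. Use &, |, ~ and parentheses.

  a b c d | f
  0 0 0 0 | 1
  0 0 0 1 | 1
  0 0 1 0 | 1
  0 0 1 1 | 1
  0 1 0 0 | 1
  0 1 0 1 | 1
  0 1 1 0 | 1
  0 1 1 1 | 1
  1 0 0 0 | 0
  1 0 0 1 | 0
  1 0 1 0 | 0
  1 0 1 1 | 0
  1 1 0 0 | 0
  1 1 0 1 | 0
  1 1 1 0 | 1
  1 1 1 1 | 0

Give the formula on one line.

  ~d = 1010101010101010
  ~a = 1111111100000000
  (~d | ~a) = 1111111110101010
  (c | d) = 0111011101110111
  ((c | d) & b) = 0000011100000111
  (((c | d) & b) | ~a) = 1111111100000111
  ((~d | ~a) & (((c | d) & b) | ~a)) = 1111111100000010

((~d | ~a) & (((c | d) & b) | ~a))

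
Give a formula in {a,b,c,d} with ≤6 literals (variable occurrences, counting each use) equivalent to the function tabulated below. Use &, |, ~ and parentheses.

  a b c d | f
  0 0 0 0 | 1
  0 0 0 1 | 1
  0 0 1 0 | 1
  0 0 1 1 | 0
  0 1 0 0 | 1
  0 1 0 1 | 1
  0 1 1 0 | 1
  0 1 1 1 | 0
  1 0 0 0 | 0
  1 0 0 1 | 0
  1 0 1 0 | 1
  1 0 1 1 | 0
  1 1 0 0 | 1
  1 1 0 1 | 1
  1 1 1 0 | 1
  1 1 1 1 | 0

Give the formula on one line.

((~d | ~c) & (b | (c | ~a)))

  ~d = 1010101010101010
  ~c = 1100110011001100
  (~d | ~c) = 1110111011101110
  ~a = 1111111100000000
  (c | ~a) = 1111111100110011
  (b | (c | ~a)) = 1111111100111111
  ((~d | ~c) & (b | (c | ~a))) = 1110111000101110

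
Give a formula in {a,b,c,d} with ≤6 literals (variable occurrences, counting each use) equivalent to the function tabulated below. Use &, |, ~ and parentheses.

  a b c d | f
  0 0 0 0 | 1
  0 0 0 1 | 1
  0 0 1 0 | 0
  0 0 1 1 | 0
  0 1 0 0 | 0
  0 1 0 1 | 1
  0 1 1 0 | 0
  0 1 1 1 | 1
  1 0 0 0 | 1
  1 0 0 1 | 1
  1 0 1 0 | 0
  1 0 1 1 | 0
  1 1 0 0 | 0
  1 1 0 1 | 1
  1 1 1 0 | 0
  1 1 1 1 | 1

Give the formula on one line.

  ~c = 1100110011001100
  (~c | b) = 1100111111001111
  ~b = 1111000011110000
  (d | ~b) = 1111010111110101
  ((~c | b) & (d | ~b)) = 1100010111000101

((~c | b) & (d | ~b))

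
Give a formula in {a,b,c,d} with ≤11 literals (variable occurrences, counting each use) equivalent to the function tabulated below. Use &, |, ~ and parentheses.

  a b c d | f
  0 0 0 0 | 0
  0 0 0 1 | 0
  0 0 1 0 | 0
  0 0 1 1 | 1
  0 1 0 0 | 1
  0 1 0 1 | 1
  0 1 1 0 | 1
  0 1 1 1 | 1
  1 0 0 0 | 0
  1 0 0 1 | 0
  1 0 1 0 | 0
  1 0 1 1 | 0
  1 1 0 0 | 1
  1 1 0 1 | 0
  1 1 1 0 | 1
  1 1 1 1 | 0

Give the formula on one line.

  ~a = 1111111100000000
  ~d = 1010101010101010
  (~a | ~d) = 1111111110101010
  (a & b) = 0000000000001111
  (d & c) = 0001000100010001
  ((a & b) | (d & c)) = 0001000100011111
  (~d | ~a) = 1111111110101010
  (((a & b) | (d & c)) & (~d | ~a)) = 0001000100001010
  (b | (((a & b) | (d & c)) & (~d | ~a))) = 0001111100001111
  ((~a | ~d) & (b | (((a & b) | (d & c)) & (~d | ~a)))) = 0001111100001010

((~a | ~d) & (b | (((a & b) | (d & c)) & (~d | ~a))))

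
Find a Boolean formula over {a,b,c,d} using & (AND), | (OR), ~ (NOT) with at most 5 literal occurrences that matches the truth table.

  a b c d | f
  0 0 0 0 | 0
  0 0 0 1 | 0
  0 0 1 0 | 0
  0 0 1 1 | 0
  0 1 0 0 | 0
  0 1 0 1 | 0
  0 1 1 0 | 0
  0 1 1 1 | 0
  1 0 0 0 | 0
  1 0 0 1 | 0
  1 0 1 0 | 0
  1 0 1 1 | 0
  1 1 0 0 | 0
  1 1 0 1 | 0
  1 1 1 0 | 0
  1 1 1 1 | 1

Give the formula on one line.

(d & ((c & a) & b))

  (c & a) = 0000000000110011
  ((c & a) & b) = 0000000000000011
  (d & ((c & a) & b)) = 0000000000000001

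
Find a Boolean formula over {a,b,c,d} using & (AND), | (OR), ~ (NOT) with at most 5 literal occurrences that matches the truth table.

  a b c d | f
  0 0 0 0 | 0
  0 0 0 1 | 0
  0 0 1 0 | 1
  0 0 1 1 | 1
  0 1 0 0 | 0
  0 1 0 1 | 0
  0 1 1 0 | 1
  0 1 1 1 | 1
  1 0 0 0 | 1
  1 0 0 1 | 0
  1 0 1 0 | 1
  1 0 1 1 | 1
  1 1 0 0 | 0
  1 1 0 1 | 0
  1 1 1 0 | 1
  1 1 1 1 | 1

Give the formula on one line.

  ~b = 1111000011110000
  ~a = 1111111100000000
  ~d = 1010101010101010
  (~a | ~d) = 1111111110101010
  (a & (~a | ~d)) = 0000000010101010
  (~b & (a & (~a | ~d))) = 0000000010100000
  (c | (~b & (a & (~a | ~d)))) = 0011001110110011

(c | (~b & (a & (~a | ~d))))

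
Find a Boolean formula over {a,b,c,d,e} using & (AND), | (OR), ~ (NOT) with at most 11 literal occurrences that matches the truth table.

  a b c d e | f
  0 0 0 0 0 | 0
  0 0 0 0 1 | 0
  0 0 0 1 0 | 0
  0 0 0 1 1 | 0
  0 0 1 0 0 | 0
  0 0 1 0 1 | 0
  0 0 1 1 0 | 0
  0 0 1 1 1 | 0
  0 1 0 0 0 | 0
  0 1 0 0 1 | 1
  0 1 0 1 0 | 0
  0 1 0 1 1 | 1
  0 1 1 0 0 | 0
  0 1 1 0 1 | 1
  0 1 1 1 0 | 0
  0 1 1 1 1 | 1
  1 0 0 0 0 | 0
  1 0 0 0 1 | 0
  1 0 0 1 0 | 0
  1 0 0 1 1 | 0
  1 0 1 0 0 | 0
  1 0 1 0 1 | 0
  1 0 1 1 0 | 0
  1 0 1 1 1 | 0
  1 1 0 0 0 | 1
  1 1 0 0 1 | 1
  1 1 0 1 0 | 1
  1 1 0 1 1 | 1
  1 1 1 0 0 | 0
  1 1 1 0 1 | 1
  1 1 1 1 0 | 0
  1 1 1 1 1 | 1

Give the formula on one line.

  ~b = 11111111000000001111111100000000
  (~b | e) = 11111111010101011111111101010101
  ((~b | e) & b) = 00000000010101010000000001010101
  ~c = 11110000111100001111000011110000
  (d & e) = 00010001000100010001000100010001
  (a | (d & e)) = 00010001000100011111111111111111
  (~c & (a | (d & e))) = 00010000000100001111000011110000
  (b & (~c & (a | (d & e)))) = 00000000000100000000000011110000
  (((~b | e) & b) | (b & (~c & (a | (d & e))))) = 00000000010101010000000011110101

(((~b | e) & b) | (b & (~c & (a | (d & e)))))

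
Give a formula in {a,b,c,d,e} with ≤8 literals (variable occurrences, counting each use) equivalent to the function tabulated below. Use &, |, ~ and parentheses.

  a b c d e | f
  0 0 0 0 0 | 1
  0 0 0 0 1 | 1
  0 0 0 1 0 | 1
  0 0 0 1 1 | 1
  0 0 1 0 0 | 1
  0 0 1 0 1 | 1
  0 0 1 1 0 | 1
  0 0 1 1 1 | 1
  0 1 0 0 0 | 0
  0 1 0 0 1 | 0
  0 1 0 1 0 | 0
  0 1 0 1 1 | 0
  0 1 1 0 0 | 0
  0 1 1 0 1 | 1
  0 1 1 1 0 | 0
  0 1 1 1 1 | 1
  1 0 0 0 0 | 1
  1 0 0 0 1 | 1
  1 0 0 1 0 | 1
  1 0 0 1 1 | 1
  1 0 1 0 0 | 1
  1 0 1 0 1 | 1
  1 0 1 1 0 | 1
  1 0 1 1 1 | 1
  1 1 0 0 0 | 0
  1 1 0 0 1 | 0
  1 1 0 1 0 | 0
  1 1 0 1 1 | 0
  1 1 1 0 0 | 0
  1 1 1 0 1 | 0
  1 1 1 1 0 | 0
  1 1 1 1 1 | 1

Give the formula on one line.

  ~b = 11111111000000001111111100000000
  ~e = 10101010101010101010101010101010
  (~b & ~e) = 10101010000000001010101000000000
  ~a = 11111111111111110000000000000000
  (~a | d) = 11111111111111110011001100110011
  (c | ~b) = 11111111000011111111111100001111
  ((~a | d) & (c | ~b)) = 11111111000011110011001100000011
  (((~a | d) & (c | ~b)) & e) = 01010101000001010001000100000001
  ((~b & ~e) | (((~a | d) & (c | ~b)) & e)) = 11111111000001011011101100000001
  (~b | ((~b & ~e) | (((~a | d) & (c | ~b)) & e))) = 11111111000001011111111100000001

(~b | ((~b & ~e) | (((~a | d) & (c | ~b)) & e)))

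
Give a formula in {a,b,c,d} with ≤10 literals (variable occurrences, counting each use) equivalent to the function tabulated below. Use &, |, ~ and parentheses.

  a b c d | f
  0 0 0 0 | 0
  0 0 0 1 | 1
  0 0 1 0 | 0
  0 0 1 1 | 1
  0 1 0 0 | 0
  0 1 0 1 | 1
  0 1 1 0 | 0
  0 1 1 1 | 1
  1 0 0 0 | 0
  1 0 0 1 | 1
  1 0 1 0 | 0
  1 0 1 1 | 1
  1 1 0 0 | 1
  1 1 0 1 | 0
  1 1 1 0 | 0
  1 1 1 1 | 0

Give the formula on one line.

((((~d & ~c) & b) & (a | (~b & c))) | (d & (~b | ~a)))

  ~d = 1010101010101010
  ~c = 1100110011001100
  (~d & ~c) = 1000100010001000
  ((~d & ~c) & b) = 0000100000001000
  ~b = 1111000011110000
  (~b & c) = 0011000000110000
  (a | (~b & c)) = 0011000011111111
  (((~d & ~c) & b) & (a | (~b & c))) = 0000000000001000
  ~a = 1111111100000000
  (~b | ~a) = 1111111111110000
  (d & (~b | ~a)) = 0101010101010000
  ((((~d & ~c) & b) & (a | (~b & c))) | (d & (~b | ~a))) = 0101010101011000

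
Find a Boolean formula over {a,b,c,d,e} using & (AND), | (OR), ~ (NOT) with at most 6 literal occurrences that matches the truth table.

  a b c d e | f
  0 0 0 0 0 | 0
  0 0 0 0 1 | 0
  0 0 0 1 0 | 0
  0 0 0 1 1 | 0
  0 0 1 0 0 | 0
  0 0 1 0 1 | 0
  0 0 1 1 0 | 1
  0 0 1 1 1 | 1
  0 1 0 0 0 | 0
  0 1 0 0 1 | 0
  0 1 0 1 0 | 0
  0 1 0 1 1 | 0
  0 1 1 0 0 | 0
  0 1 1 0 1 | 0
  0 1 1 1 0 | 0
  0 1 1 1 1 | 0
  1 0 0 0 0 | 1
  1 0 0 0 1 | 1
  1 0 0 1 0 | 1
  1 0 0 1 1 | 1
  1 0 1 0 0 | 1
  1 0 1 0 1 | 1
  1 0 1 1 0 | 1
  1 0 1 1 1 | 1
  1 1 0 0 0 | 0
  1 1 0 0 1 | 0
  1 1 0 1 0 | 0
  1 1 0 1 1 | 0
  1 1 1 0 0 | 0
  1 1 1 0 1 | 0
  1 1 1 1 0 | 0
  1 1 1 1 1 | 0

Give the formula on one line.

((((c | a) & d) | a) & ~b)

  (c | a) = 00001111000011111111111111111111
  ((c | a) & d) = 00000011000000110011001100110011
  (((c | a) & d) | a) = 00000011000000111111111111111111
  ~b = 11111111000000001111111100000000
  ((((c | a) & d) | a) & ~b) = 00000011000000001111111100000000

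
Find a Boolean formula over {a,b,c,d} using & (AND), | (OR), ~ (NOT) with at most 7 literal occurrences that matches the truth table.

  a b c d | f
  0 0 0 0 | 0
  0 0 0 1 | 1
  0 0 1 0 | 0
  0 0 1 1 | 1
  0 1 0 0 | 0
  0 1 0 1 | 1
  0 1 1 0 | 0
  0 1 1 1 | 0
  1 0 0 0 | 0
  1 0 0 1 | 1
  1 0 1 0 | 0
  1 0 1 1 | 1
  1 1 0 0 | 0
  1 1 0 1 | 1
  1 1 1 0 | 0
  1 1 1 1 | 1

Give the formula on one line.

  ~c = 1100110011001100
  ~b = 1111000011110000
  (~b | a) = 1111000011111111
  (~b | d) = 1111010111110101
  ((~b | a) & (~b | d)) = 1111000011110101
  (~c | ((~b | a) & (~b | d))) = 1111110011111101
  (d & (~c | ((~b | a) & (~b | d)))) = 0101010001010101

(d & (~c | ((~b | a) & (~b | d))))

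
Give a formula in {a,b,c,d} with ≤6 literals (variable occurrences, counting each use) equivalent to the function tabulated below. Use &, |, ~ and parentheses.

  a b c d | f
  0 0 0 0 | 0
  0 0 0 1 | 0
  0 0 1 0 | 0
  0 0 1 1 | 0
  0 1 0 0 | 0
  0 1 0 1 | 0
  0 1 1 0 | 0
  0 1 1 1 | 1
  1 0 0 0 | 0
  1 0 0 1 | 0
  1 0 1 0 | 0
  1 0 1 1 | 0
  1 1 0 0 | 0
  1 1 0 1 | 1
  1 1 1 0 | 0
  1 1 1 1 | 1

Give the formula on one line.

  (a & d) = 0000000001010101
  (c | (a & d)) = 0011001101110111
  (d & (c | (a & d))) = 0001000101010101
  ((d & (c | (a & d))) & b) = 0000000100000101

((d & (c | (a & d))) & b)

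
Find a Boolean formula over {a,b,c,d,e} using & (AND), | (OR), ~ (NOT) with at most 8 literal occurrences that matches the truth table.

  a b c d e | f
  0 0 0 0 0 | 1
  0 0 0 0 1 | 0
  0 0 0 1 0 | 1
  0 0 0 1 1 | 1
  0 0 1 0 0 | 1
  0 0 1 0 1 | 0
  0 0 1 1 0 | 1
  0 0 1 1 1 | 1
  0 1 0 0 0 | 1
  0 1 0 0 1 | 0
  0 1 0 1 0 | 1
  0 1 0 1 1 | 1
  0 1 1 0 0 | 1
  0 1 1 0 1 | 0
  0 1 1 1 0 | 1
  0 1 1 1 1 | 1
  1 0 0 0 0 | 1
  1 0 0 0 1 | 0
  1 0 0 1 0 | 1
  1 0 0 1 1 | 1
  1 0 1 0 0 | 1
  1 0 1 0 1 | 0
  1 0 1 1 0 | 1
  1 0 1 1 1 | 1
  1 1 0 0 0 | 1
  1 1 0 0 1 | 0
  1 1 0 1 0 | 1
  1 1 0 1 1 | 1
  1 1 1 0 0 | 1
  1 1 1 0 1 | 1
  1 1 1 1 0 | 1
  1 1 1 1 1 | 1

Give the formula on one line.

  (c & b) = 00000000000011110000000000001111
  (a & (c & b)) = 00000000000000000000000000001111
  (d | (a & (c & b))) = 00110011001100110011001100111111
  ~e = 10101010101010101010101010101010
  ((d | (a & (c & b))) | ~e) = 10111011101110111011101110111111

((d | (a & (c & b))) | ~e)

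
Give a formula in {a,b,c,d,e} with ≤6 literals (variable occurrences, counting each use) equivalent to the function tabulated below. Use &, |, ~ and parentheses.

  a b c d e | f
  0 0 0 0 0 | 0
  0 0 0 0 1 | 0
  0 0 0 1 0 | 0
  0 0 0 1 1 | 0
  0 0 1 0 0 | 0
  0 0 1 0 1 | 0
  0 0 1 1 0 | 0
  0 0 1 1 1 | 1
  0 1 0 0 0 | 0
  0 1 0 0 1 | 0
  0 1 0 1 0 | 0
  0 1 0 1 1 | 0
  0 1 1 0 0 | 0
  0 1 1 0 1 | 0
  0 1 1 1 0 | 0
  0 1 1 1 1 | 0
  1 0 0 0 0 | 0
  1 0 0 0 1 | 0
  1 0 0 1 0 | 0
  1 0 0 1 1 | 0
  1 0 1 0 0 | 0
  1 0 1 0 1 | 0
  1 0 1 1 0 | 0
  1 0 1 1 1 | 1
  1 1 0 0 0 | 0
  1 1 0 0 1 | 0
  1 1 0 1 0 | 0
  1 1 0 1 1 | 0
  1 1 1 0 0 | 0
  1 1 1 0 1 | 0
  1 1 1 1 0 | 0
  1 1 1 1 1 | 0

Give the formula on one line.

((c & d) & (~b & e))

  (c & d) = 00000011000000110000001100000011
  ~b = 11111111000000001111111100000000
  (~b & e) = 01010101000000000101010100000000
  ((c & d) & (~b & e)) = 00000001000000000000000100000000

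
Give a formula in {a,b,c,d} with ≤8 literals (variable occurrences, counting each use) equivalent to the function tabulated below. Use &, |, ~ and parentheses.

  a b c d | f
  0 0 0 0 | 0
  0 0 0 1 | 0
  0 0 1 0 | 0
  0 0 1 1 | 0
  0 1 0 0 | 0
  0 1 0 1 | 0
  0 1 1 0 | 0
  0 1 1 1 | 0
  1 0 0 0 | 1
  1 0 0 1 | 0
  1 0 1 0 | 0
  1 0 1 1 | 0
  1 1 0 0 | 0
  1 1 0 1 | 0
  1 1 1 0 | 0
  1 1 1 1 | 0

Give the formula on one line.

((~c & (~b & a)) & (~d | (((a & c) | d) & ~a)))

  ~c = 1100110011001100
  ~b = 1111000011110000
  (~b & a) = 0000000011110000
  (~c & (~b & a)) = 0000000011000000
  ~d = 1010101010101010
  (a & c) = 0000000000110011
  ((a & c) | d) = 0101010101110111
  ~a = 1111111100000000
  (((a & c) | d) & ~a) = 0101010100000000
  (~d | (((a & c) | d) & ~a)) = 1111111110101010
  ((~c & (~b & a)) & (~d | (((a & c) | d) & ~a))) = 0000000010000000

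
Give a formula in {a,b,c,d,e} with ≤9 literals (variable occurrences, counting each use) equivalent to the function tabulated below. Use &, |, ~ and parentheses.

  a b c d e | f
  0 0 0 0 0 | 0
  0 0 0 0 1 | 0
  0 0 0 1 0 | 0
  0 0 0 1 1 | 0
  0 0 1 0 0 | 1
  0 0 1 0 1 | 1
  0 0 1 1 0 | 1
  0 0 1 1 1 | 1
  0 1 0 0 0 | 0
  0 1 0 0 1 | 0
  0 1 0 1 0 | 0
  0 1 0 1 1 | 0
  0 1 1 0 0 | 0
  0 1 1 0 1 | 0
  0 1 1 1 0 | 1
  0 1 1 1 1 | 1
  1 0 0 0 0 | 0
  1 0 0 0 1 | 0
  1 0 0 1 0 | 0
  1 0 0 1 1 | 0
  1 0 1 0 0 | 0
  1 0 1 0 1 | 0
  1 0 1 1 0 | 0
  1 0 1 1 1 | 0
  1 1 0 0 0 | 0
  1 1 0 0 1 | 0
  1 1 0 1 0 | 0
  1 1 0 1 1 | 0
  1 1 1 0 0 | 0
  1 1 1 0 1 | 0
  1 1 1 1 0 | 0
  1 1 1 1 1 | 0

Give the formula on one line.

  ~b = 11111111000000001111111100000000
  ~c = 11110000111100001111000011110000
  ~d = 11001100110011001100110011001100
  (~d | c) = 11001111110011111100111111001111
  ((~d | c) & a) = 00000000000000001100111111001111
  (~c & ((~d | c) & a)) = 00000000000000001100000011000000
  (b & (~c & ((~d | c) & a))) = 00000000000000000000000011000000
  ((b & (~c & ((~d | c) & a))) | d) = 00110011001100110011001111110011
  (~b | ((b & (~c & ((~d | c) & a))) | d)) = 11111111001100111111111111110011
  ~a = 11111111111111110000000000000000
  (c & ~a) = 00001111000011110000000000000000
  ((~b | ((b & (~c & ((~d | c) & a))) | d)) & (c & ~a)) = 00001111000000110000000000000000

((~b | ((b & (~c & ((~d | c) & a))) | d)) & (c & ~a))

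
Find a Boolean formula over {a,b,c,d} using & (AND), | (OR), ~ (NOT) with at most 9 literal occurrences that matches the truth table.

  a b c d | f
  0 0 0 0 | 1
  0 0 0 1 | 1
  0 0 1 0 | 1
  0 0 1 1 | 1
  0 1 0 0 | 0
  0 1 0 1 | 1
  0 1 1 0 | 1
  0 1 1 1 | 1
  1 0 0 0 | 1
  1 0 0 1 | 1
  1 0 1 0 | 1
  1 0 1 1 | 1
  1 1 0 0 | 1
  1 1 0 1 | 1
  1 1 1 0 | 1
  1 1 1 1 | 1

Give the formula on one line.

(((b & c) | ((~d & (~b | a)) | ~b)) | d)

  (b & c) = 0000001100000011
  ~d = 1010101010101010
  ~b = 1111000011110000
  (~b | a) = 1111000011111111
  (~d & (~b | a)) = 1010000010101010
  ((~d & (~b | a)) | ~b) = 1111000011111010
  ((b & c) | ((~d & (~b | a)) | ~b)) = 1111001111111011
  (((b & c) | ((~d & (~b | a)) | ~b)) | d) = 1111011111111111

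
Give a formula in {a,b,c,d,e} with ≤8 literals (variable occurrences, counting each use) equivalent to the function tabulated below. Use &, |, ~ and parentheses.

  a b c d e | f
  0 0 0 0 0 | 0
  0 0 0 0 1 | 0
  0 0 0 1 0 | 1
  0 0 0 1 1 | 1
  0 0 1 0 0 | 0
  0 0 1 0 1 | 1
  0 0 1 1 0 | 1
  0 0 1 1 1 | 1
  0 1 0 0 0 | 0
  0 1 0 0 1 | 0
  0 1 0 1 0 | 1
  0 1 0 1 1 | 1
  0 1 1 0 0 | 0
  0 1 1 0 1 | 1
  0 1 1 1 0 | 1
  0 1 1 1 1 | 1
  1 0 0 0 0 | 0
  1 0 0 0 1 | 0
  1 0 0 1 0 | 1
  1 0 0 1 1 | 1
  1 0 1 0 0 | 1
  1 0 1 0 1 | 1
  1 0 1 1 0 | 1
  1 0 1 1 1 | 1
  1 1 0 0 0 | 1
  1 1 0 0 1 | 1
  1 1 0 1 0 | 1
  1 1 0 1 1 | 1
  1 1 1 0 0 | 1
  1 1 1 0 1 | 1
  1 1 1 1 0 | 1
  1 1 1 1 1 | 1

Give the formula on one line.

((a & b) | (d | (((c & e) & ~a) | (a & c))))

  (a & b) = 00000000000000000000000011111111
  (c & e) = 00000101000001010000010100000101
  ~a = 11111111111111110000000000000000
  ((c & e) & ~a) = 00000101000001010000000000000000
  (a & c) = 00000000000000000000111100001111
  (((c & e) & ~a) | (a & c)) = 00000101000001010000111100001111
  (d | (((c & e) & ~a) | (a & c))) = 00110111001101110011111100111111
  ((a & b) | (d | (((c & e) & ~a) | (a & c)))) = 00110111001101110011111111111111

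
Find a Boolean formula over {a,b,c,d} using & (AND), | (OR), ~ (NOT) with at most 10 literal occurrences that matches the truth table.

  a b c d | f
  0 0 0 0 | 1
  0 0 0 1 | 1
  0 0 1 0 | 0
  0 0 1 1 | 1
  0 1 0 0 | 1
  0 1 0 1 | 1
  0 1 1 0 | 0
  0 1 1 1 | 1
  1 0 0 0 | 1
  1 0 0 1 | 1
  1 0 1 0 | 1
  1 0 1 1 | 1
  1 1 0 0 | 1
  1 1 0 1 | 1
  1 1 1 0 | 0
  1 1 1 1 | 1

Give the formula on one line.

((a & ~b) | ((~c & ~d) | ((b & ~c) | d)))

  ~b = 1111000011110000
  (a & ~b) = 0000000011110000
  ~c = 1100110011001100
  ~d = 1010101010101010
  (~c & ~d) = 1000100010001000
  (b & ~c) = 0000110000001100
  ((b & ~c) | d) = 0101110101011101
  ((~c & ~d) | ((b & ~c) | d)) = 1101110111011101
  ((a & ~b) | ((~c & ~d) | ((b & ~c) | d))) = 1101110111111101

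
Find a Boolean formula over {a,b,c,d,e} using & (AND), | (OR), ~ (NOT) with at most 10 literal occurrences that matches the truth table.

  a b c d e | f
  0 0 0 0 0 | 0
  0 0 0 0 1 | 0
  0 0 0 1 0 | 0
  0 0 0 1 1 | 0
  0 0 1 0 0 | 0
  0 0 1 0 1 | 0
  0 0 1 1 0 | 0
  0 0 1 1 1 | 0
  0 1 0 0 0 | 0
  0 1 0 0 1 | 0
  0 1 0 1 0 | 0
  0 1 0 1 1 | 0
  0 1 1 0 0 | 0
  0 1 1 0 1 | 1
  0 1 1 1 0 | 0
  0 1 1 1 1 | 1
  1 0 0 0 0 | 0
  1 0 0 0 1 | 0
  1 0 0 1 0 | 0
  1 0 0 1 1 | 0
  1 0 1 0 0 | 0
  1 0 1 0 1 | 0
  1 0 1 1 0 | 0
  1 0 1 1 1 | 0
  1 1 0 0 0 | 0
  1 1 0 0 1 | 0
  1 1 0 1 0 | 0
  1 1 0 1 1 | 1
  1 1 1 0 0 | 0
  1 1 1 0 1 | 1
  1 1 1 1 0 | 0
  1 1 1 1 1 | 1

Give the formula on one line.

((((b & e) | ~a) & (a & d)) | (e & (b & (~b | c))))

  (b & e) = 00000000010101010000000001010101
  ~a = 11111111111111110000000000000000
  ((b & e) | ~a) = 11111111111111110000000001010101
  (a & d) = 00000000000000000011001100110011
  (((b & e) | ~a) & (a & d)) = 00000000000000000000000000010001
  ~b = 11111111000000001111111100000000
  (~b | c) = 11111111000011111111111100001111
  (b & (~b | c)) = 00000000000011110000000000001111
  (e & (b & (~b | c))) = 00000000000001010000000000000101
  ((((b & e) | ~a) & (a & d)) | (e & (b & (~b | c)))) = 00000000000001010000000000010101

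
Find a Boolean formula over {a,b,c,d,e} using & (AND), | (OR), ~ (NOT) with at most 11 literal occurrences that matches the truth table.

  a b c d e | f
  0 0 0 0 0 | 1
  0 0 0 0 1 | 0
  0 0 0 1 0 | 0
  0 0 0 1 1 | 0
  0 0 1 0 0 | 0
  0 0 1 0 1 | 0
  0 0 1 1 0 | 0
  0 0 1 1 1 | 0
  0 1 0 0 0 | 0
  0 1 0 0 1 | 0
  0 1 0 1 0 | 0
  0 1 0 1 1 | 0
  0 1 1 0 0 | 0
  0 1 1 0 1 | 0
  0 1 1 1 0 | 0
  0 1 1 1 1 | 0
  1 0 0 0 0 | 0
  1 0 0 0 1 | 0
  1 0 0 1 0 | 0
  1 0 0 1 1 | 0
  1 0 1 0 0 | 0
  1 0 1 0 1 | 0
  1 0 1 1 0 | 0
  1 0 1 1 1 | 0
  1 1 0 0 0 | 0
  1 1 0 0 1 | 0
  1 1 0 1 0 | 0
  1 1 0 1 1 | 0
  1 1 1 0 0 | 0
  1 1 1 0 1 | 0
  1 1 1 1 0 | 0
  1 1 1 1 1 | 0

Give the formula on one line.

  ~a = 11111111111111110000000000000000
  ~d = 11001100110011001100110011001100
  ~c = 11110000111100001111000011110000
  (~d & ~c) = 11000000110000001100000011000000
  ~b = 11111111000000001111111100000000
  (e & d) = 00010001000100010001000100010001
  (~b | (e & d)) = 11111111000100011111111100010001
  ((~d & ~c) & (~b | (e & d))) = 11000000000000001100000000000000
  (~a & ((~d & ~c) & (~b | (e & d)))) = 11000000000000000000000000000000
  ~e = 10101010101010101010101010101010
  (d | c) = 00111111001111110011111100111111
  (~e | (d | c)) = 10111111101111111011111110111111
  ((~a & ((~d & ~c) & (~b | (e & d)))) & (~e | (d | c))) = 10000000000000000000000000000000

((~a & ((~d & ~c) & (~b | (e & d)))) & (~e | (d | c)))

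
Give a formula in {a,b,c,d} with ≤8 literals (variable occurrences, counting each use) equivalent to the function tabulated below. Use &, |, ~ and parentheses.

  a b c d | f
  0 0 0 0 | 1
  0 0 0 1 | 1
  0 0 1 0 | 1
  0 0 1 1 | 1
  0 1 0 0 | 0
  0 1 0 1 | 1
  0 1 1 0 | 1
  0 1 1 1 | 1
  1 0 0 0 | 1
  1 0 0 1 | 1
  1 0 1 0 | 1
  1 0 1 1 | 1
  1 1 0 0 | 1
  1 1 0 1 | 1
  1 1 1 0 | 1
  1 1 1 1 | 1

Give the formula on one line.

  ~c = 1100110011001100
  (~c & d) = 0100010001000100
  ~b = 1111000011110000
  ((~c & d) | ~b) = 1111010011110100
  ~a = 1111111100000000
  (b | ~a) = 1111111100001111
  (((~c & d) | ~b) & (b | ~a)) = 1111010000000100
  (a | (((~c & d) | ~b) & (b | ~a))) = 1111010011111111
  (c | (a | (((~c & d) | ~b) & (b | ~a)))) = 1111011111111111

(c | (a | (((~c & d) | ~b) & (b | ~a))))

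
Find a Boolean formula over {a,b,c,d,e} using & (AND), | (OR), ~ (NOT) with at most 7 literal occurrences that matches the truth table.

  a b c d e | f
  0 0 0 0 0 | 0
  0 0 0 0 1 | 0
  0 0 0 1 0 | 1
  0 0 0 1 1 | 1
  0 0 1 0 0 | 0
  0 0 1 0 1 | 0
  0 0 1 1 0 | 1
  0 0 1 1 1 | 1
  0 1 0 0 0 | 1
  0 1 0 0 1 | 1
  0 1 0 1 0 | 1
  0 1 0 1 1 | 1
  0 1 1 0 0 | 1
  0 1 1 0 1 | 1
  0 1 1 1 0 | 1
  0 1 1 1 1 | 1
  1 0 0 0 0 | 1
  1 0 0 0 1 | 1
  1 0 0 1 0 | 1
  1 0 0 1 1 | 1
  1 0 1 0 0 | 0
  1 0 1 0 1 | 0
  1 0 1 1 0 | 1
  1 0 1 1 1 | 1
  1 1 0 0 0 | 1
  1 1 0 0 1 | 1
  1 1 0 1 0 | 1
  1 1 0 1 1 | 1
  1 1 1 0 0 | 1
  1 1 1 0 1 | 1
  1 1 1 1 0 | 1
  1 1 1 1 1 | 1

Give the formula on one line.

((b | d) | (~b & (~c & a)))

  (b | d) = 00110011111111110011001111111111
  ~b = 11111111000000001111111100000000
  ~c = 11110000111100001111000011110000
  (~c & a) = 00000000000000001111000011110000
  (~b & (~c & a)) = 00000000000000001111000000000000
  ((b | d) | (~b & (~c & a))) = 00110011111111111111001111111111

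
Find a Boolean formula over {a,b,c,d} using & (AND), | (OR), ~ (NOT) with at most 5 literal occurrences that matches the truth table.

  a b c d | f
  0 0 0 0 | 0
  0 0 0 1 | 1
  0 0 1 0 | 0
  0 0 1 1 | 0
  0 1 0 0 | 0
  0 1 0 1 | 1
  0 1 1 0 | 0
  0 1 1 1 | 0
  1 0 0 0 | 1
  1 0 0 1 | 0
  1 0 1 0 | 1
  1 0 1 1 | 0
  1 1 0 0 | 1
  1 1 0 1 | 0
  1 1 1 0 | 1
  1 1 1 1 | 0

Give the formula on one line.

  ~d = 1010101010101010
  (~d & a) = 0000000010101010
  ~a = 1111111100000000
  ~c = 1100110011001100
  (~a & ~c) = 1100110000000000
  (d & (~a & ~c)) = 0100010000000000
  ((~d & a) | (d & (~a & ~c))) = 0100010010101010

((~d & a) | (d & (~a & ~c)))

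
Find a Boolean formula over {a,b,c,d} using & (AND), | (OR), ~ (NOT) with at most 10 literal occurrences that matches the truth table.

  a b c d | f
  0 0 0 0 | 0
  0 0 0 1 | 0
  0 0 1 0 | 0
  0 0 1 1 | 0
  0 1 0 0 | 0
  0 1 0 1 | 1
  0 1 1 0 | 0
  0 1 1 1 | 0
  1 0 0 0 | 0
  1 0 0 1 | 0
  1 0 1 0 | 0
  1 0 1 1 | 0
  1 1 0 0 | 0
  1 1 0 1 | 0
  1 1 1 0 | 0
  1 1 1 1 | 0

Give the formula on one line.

((~c | ((d | (~c & a)) & (~b | a))) & (d & (b & ~a)))

  ~c = 1100110011001100
  (~c & a) = 0000000011001100
  (d | (~c & a)) = 0101010111011101
  ~b = 1111000011110000
  (~b | a) = 1111000011111111
  ((d | (~c & a)) & (~b | a)) = 0101000011011101
  (~c | ((d | (~c & a)) & (~b | a))) = 1101110011011101
  ~a = 1111111100000000
  (b & ~a) = 0000111100000000
  (d & (b & ~a)) = 0000010100000000
  ((~c | ((d | (~c & a)) & (~b | a))) & (d & (b & ~a))) = 0000010000000000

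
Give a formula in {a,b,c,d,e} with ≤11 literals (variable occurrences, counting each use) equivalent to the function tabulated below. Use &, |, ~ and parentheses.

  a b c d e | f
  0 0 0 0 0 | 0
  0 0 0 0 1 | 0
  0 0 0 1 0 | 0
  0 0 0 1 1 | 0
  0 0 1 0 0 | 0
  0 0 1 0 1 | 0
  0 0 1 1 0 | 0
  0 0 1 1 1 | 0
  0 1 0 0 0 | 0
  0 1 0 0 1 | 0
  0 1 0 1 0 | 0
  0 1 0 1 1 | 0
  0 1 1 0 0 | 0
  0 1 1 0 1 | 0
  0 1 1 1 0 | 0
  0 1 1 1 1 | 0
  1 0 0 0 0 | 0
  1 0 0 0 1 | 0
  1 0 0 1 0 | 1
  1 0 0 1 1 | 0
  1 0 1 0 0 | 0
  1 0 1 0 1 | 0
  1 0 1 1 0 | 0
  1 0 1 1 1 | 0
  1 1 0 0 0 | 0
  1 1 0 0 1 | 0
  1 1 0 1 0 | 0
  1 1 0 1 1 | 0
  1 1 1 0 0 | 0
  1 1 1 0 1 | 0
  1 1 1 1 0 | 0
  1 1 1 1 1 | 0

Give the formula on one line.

((~b & ((~c & a) & ~e)) & ((e | d) | (d | b)))

  ~b = 11111111000000001111111100000000
  ~c = 11110000111100001111000011110000
  (~c & a) = 00000000000000001111000011110000
  ~e = 10101010101010101010101010101010
  ((~c & a) & ~e) = 00000000000000001010000010100000
  (~b & ((~c & a) & ~e)) = 00000000000000001010000000000000
  (e | d) = 01110111011101110111011101110111
  (d | b) = 00110011111111110011001111111111
  ((e | d) | (d | b)) = 01110111111111110111011111111111
  ((~b & ((~c & a) & ~e)) & ((e | d) | (d | b))) = 00000000000000000010000000000000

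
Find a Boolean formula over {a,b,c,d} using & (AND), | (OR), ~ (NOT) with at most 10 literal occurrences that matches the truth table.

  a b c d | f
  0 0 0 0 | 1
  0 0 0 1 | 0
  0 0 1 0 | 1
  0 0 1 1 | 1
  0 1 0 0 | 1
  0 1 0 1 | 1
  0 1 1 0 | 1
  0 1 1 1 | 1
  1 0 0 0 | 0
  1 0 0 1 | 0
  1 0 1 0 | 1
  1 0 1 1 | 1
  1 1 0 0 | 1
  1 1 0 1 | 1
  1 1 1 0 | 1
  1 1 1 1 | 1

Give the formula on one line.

(((~a & c) | b) | (c | ((a | ~d) & (c | ~a))))

  ~a = 1111111100000000
  (~a & c) = 0011001100000000
  ((~a & c) | b) = 0011111100001111
  ~d = 1010101010101010
  (a | ~d) = 1010101011111111
  (c | ~a) = 1111111100110011
  ((a | ~d) & (c | ~a)) = 1010101000110011
  (c | ((a | ~d) & (c | ~a))) = 1011101100110011
  (((~a & c) | b) | (c | ((a | ~d) & (c | ~a)))) = 1011111100111111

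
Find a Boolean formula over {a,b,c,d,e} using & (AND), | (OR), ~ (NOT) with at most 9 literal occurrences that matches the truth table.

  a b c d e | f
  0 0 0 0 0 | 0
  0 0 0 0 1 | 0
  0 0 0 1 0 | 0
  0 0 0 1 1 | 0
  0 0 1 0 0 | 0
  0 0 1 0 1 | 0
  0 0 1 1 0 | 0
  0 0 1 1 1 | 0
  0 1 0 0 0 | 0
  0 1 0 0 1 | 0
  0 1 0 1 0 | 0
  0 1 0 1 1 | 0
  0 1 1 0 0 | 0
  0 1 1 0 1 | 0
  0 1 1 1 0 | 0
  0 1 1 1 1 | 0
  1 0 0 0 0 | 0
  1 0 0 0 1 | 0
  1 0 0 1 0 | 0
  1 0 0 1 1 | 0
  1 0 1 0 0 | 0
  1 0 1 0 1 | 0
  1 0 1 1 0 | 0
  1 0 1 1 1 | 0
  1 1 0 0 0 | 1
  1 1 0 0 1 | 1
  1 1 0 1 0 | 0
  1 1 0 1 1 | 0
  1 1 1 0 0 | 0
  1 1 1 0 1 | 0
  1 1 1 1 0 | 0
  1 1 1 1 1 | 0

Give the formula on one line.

  ~d = 11001100110011001100110011001100
  (~d & a) = 00000000000000001100110011001100
  (e & d) = 00010001000100010001000100010001
  ~c = 11110000111100001111000011110000
  (~c & b) = 00000000111100000000000011110000
  ((e & d) | (~c & b)) = 00010001111100010001000111110001
  ((~d & a) & ((e & d) | (~c & b))) = 00000000000000000000000011000000

((~d & a) & ((e & d) | (~c & b)))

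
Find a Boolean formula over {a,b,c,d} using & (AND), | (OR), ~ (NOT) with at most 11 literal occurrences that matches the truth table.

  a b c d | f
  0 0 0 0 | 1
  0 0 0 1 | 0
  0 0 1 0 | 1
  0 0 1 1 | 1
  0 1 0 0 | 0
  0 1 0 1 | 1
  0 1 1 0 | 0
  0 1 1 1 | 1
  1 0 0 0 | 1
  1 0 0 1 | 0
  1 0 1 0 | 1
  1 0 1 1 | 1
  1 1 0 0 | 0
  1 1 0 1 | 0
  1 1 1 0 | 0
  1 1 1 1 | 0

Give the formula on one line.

((((~d | c) | (b & d)) & ~b) | ((~a & d) & b))

  ~d = 1010101010101010
  (~d | c) = 1011101110111011
  (b & d) = 0000010100000101
  ((~d | c) | (b & d)) = 1011111110111111
  ~b = 1111000011110000
  (((~d | c) | (b & d)) & ~b) = 1011000010110000
  ~a = 1111111100000000
  (~a & d) = 0101010100000000
  ((~a & d) & b) = 0000010100000000
  ((((~d | c) | (b & d)) & ~b) | ((~a & d) & b)) = 1011010110110000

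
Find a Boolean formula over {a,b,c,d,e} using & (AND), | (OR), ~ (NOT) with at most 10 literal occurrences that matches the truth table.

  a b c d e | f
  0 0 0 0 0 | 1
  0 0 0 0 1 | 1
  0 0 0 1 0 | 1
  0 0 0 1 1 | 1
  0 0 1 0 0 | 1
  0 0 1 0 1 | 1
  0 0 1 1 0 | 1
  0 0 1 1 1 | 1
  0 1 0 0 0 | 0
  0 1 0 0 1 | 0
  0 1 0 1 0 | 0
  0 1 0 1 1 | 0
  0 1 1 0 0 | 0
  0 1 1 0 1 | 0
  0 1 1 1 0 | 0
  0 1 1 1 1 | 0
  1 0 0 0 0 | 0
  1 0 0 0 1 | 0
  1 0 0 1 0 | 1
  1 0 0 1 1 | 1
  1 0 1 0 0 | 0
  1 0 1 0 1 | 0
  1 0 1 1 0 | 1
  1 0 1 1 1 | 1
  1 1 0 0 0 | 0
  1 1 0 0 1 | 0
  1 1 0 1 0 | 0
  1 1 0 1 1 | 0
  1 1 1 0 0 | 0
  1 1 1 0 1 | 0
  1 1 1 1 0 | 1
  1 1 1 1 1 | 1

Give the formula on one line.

  (c & a) = 00000000000000000000111100001111
  ((c & a) & d) = 00000000000000000000001100000011
  (b & ((c & a) & d)) = 00000000000000000000000000000011
  ~b = 11111111000000001111111100000000
  ((b & ((c & a) & d)) | ~b) = 11111111000000001111111100000011
  ~a = 11111111111111110000000000000000
  (~a | d) = 11111111111111110011001100110011
  ((~a | d) | b) = 11111111111111110011001111111111
  (((b & ((c & a) & d)) | ~b) & ((~a | d) | b)) = 11111111000000000011001100000011

(((b & ((c & a) & d)) | ~b) & ((~a | d) | b))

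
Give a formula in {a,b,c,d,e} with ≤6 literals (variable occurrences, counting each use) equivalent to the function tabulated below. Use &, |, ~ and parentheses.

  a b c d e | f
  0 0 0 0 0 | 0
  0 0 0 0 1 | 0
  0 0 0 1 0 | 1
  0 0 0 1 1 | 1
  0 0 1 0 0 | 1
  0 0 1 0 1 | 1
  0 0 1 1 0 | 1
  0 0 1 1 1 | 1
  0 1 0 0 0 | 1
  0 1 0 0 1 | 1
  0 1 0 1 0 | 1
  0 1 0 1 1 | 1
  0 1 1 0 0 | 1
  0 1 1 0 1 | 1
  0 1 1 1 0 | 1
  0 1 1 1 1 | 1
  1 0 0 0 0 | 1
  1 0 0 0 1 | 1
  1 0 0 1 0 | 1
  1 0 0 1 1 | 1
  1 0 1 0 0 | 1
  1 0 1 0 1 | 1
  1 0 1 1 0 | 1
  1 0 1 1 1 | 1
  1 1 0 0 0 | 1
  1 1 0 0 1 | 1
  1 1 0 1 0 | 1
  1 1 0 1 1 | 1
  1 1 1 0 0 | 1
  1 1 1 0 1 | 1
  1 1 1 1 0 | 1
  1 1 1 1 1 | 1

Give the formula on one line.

(a | (((d | b) | c) & (~a | ~d)))

  (d | b) = 00110011111111110011001111111111
  ((d | b) | c) = 00111111111111110011111111111111
  ~a = 11111111111111110000000000000000
  ~d = 11001100110011001100110011001100
  (~a | ~d) = 11111111111111111100110011001100
  (((d | b) | c) & (~a | ~d)) = 00111111111111110000110011001100
  (a | (((d | b) | c) & (~a | ~d))) = 00111111111111111111111111111111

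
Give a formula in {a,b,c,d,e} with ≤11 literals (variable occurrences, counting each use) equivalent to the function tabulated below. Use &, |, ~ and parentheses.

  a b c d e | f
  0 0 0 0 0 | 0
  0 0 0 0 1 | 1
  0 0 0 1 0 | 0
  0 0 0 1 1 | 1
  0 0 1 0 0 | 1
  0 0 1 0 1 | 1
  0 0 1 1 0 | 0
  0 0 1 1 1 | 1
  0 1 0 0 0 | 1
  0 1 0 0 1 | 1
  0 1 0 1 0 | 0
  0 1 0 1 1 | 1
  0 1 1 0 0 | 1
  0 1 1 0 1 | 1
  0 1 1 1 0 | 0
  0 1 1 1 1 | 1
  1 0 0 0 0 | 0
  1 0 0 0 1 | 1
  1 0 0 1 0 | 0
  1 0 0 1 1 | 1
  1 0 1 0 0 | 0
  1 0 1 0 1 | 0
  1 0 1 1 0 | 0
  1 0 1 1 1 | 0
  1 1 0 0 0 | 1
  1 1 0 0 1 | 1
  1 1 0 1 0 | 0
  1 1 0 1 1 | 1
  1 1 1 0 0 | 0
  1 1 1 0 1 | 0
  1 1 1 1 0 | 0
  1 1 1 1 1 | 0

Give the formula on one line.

((((c | ~e) & ~a) | ~c) & ((~d | e) & ((e | b) | c)))

  ~e = 10101010101010101010101010101010
  (c | ~e) = 10101111101011111010111110101111
  ~a = 11111111111111110000000000000000
  ((c | ~e) & ~a) = 10101111101011110000000000000000
  ~c = 11110000111100001111000011110000
  (((c | ~e) & ~a) | ~c) = 11111111111111111111000011110000
  ~d = 11001100110011001100110011001100
  (~d | e) = 11011101110111011101110111011101
  (e | b) = 01010101111111110101010111111111
  ((e | b) | c) = 01011111111111110101111111111111
  ((~d | e) & ((e | b) | c)) = 01011101110111010101110111011101
  ((((c | ~e) & ~a) | ~c) & ((~d | e) & ((e | b) | c))) = 01011101110111010101000011010000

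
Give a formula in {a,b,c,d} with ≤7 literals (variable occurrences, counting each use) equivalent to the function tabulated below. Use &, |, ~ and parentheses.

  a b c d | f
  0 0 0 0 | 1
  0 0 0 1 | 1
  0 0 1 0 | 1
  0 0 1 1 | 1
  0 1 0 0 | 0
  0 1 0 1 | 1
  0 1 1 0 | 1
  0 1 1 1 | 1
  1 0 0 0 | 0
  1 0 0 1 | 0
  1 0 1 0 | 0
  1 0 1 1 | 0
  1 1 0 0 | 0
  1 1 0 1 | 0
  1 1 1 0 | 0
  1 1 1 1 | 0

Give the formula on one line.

  (d | c) = 0111011101110111
  ~b = 1111000011110000
  ((d | c) | ~b) = 1111011111110111
  ~a = 1111111100000000
  (((d | c) | ~b) & ~a) = 1111011100000000

(((d | c) | ~b) & ~a)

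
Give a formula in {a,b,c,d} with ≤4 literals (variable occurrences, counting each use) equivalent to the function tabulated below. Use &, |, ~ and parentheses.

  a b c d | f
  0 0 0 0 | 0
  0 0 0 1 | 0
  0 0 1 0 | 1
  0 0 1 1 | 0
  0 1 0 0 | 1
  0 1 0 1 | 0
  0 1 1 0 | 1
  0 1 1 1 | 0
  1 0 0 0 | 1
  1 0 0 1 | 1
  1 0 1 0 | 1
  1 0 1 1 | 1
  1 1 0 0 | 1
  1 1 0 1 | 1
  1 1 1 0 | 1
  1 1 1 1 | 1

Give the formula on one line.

(a | ((b | c) & ~d))

  (b | c) = 0011111100111111
  ~d = 1010101010101010
  ((b | c) & ~d) = 0010101000101010
  (a | ((b | c) & ~d)) = 0010101011111111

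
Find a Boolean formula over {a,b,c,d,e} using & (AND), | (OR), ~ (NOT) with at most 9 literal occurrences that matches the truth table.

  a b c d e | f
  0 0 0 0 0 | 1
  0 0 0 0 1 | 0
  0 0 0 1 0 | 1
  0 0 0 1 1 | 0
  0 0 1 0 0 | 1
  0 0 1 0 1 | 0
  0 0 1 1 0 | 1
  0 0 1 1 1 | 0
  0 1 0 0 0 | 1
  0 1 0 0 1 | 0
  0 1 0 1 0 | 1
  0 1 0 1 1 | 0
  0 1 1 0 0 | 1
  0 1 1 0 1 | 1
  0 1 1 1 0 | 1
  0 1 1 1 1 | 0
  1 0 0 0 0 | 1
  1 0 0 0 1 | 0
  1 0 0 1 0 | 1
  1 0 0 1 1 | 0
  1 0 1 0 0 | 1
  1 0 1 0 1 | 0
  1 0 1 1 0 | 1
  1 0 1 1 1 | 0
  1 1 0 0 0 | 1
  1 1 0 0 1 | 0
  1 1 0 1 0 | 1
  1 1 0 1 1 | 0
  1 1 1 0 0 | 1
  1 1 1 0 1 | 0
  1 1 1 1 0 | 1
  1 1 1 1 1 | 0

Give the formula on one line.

((((~d & c) & b) & (b & ~a)) | ~e)

  ~d = 11001100110011001100110011001100
  (~d & c) = 00001100000011000000110000001100
  ((~d & c) & b) = 00000000000011000000000000001100
  ~a = 11111111111111110000000000000000
  (b & ~a) = 00000000111111110000000000000000
  (((~d & c) & b) & (b & ~a)) = 00000000000011000000000000000000
  ~e = 10101010101010101010101010101010
  ((((~d & c) & b) & (b & ~a)) | ~e) = 10101010101011101010101010101010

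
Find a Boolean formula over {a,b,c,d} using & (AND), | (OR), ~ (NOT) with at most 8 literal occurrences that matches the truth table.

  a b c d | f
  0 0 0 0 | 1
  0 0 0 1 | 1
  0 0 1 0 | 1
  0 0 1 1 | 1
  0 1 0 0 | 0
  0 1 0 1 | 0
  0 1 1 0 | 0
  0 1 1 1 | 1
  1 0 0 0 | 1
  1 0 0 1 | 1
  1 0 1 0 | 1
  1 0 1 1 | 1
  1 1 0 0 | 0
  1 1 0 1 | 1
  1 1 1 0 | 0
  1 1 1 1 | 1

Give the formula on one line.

  (d & b) = 0000010100000101
  (a & (d & b)) = 0000000000000101
  (c & d) = 0001000100010001
  ((a & (d & b)) | (c & d)) = 0001000100010101
  ~b = 1111000011110000
  (((a & (d & b)) | (c & d)) | ~b) = 1111000111110101

(((a & (d & b)) | (c & d)) | ~b)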